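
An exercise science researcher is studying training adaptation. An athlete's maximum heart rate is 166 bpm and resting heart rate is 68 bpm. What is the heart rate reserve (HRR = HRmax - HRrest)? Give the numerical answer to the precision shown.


HRR = HRmax - HRrest
= 166 - 68
= 98 bpm

98 bpm


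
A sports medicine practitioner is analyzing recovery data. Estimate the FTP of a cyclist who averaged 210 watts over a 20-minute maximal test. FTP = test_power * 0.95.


FTP = 210 * 0.95 = 199.5 W

199.5 W


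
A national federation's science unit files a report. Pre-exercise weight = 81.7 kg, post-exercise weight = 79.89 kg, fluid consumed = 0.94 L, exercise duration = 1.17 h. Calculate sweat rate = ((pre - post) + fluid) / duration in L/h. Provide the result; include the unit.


Weight loss = 81.7 - 79.89 = 1.81 kg (approx L)
Total sweat = 1.81 + 0.94 = 2.75 L
Sweat rate = 2.75 / 1.17 = 2.35 L/h

2.35 L/h


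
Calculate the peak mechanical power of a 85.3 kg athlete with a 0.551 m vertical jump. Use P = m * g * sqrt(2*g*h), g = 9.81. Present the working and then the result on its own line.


First, sqrt(2gh) = sqrt(2 * 9.81 * 0.551)
= sqrt(10.81062) = 3.287951 m/s
Power = 85.3 * 9.81 * 3.287951 = 2751.33 W

2751.33 W


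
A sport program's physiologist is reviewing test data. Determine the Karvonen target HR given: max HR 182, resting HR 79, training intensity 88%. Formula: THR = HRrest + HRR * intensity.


HRR = HRmax - HRrest = 182 - 79 = 103
THR = 79 + 103 * 0.88
= 169.64 bpm

169.64 bpm


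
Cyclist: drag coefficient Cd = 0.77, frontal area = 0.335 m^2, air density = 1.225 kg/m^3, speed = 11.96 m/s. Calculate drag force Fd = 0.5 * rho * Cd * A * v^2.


v^2 = 11.96^2 = 143.0416
Fd = 0.5 * 1.225 * 0.77 * 0.335 * 143.0416
= 22.6 N

22.6 N


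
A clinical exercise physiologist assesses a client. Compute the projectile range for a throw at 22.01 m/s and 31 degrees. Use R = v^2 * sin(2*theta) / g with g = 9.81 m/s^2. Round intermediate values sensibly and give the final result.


Two times the angle = 62 degrees
sin(62) = 0.882948
R = 484.4401 * 0.882948 / 9.81 = 43.602 m

43.602 m


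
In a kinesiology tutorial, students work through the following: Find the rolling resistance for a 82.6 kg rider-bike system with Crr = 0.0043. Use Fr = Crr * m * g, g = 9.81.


m * g = 82.6 * 9.81 = 810.306 N
Fr = 0.0043 * 810.306 = 3.484 N

3.484 N


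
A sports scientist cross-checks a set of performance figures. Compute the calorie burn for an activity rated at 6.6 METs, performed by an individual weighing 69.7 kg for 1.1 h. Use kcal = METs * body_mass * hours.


Product of METs and mass = 6.6 * 69.7 = 460.02
Total kcal = 460.02 * 1.1 = 506.02 kcal

506.02 kcal


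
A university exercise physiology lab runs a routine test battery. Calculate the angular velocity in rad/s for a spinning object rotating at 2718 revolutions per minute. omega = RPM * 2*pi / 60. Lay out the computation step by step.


omega = RPM * 2*pi / 60
= 2718 * 6.28318531 / 60
= 284.628 rad/s

284.628 rad/s


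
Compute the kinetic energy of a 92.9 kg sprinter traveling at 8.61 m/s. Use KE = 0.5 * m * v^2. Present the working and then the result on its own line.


Velocity squared = 74.1321
KE = 0.5 * 92.9 * 74.1321 = 3443.44 J

3443.44 J


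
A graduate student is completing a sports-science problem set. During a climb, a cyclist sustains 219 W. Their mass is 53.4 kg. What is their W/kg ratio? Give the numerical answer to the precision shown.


Power-to-weight = 219 W / 53.4 kg
= 4.101 W/kg

4.101 W/kg


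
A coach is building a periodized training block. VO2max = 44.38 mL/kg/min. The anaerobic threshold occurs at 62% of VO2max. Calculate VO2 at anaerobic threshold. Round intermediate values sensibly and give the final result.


AT fraction = 62 / 100 = 0.62
AT VO2 = 44.38 * 0.62
= 27.52 mL/kg/min

27.52 mL/kg/min


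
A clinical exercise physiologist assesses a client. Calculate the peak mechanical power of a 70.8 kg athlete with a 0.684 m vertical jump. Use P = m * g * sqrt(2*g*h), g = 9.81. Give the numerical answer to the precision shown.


First, sqrt(2gh) = sqrt(2 * 9.81 * 0.684)
= sqrt(13.42008) = 3.663343 m/s
Power = 70.8 * 9.81 * 3.663343 = 2544.37 W

2544.37 W


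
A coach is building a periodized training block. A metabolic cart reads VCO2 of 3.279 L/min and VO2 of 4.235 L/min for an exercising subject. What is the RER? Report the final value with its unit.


RER = VCO2 / VO2 = 3.279 / 4.235 = 0.7743

0.7743


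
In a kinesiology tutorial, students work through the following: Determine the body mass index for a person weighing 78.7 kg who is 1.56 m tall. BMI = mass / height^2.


BMI = mass / height^2
= 78.7 / 1.56^2
= 78.7 / 2.4336
= 32.34 kg/m^2

32.34 kg/m^2


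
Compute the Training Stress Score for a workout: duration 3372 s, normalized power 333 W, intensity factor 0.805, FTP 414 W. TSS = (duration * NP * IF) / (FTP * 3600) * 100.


Product = 3372 * 333 * 0.805 = 903915.18
Base = 414 * 3600 = 1490400
TSS = 903915.18 / 1490400 * 100 = 60.65

60.65 TSS


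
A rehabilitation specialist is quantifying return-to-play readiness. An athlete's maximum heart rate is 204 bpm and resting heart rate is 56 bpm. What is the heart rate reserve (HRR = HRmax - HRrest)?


HRR = HRmax - HRrest
= 204 - 56
= 148 bpm

148 bpm


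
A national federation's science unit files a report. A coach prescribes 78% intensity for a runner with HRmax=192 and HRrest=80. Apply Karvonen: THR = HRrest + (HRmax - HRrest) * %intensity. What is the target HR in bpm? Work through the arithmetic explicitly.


Heart rate reserve = 192 - 80 = 112
Intensity fraction = 78 / 100 = 0.78
THR = 80 + 112 * 0.78 = 167.36 bpm

167.36 bpm


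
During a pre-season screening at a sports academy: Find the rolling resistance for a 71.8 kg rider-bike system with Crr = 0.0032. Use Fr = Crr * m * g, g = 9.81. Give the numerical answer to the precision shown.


m * g = 71.8 * 9.81 = 704.358 N
Fr = 0.0032 * 704.358 = 2.254 N

2.254 N


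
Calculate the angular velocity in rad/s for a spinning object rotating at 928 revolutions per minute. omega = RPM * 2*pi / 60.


omega = RPM * 2*pi / 60
= 928 * 6.28318531 / 60
= 97.18 rad/s

97.18 rad/s


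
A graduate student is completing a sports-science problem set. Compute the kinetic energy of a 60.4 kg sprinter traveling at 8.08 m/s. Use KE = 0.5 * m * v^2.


Velocity squared = 65.2864
KE = 0.5 * 60.4 * 65.2864 = 1971.65 J

1971.65 J


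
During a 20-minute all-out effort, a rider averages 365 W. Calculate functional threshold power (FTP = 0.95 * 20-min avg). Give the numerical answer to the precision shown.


FTP = 0.95 * 365
= 346.75 W

346.75 W


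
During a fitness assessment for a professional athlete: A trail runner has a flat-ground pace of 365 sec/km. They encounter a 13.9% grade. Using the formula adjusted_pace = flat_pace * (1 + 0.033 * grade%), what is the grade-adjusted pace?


Grade factor = 1 + 0.033 * 13.9 = 1.4587
Adjusted = 365 * 1.4587 = 532.43 sec/km

532.43 s/km


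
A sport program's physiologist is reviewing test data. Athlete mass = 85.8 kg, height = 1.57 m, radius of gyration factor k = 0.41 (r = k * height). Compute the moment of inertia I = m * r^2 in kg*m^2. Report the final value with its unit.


r = k * height = 0.41 * 1.57 = 0.6437 m
r^2 = 0.6437^2 = 0.41435
I = 85.8 * 0.41435 = 35.551 kg*m^2

35.551 kg*m^2


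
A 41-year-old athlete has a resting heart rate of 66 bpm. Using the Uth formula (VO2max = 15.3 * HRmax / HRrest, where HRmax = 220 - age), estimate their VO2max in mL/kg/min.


HRmax = 220 - 41 = 179 bpm
Ratio = HRmax / HRrest = 179 / 66 = 2.7121
VO2max = 15.3 * 2.7121 = 41.5 mL/kg/min

41.5 mL/kg/min


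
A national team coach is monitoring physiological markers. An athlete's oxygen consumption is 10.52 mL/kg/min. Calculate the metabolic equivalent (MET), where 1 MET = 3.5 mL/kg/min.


MET = VO2 / 3.5
= 10.52 / 3.5
= 3.01 METs

3.01 METs


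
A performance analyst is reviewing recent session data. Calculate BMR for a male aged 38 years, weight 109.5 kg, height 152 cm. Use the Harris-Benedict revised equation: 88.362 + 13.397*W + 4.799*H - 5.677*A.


Substituting values:
W term = 13.397 * 109.5 = 1466.9715
H term = 4.799 * 152 = 729.448
A term = 5.677 * 38 = 215.726
BMR = 2069.06 kcal/day

2069.06 kcal/day


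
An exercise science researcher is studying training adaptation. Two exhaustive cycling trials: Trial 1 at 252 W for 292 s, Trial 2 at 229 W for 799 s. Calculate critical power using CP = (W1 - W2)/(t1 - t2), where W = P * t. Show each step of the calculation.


W1 = 252 * 292 = 73584 J
W2 = 229 * 799 = 182971 J
CP = (73584 - 182971) / (292 - 799)
= -109387 / -507
= 215.75 W

215.75 W


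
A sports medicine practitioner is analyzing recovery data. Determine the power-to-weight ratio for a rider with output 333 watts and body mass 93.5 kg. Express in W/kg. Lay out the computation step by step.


P/W = 333 / 93.5 = 3.561 W/kg

3.561 W/kg


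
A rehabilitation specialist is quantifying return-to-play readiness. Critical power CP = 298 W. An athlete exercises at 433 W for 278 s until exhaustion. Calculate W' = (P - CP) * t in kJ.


P - CP = 433 - 298 = 135 W
W' = 135 * 278 = 37530 J
= 37530 / 1000 = 37.53 kJ

37.53 kJ


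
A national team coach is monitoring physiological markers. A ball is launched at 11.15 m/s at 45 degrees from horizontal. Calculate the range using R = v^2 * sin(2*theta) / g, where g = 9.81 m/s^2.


sin(2 * 45) = sin(90) = 1.0
v^2 = 11.15^2 = 124.3225
R = 124.3225 * 1.0 / 9.81
= 12.673 m

12.673 m


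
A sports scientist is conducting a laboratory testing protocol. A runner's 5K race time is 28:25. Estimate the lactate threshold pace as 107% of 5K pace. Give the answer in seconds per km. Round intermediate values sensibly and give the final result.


Total race time = 28*60 + 25 = 1705 seconds
5K pace = 1705 / 5 = 341.0 sec/km
LT pace = 341.0 * 1.07 = 364.87 sec/km

364.87 s/km


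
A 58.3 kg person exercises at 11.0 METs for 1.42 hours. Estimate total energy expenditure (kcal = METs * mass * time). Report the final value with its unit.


Energy = METs * mass(kg) * time(h)
= 11.0 * 58.3 * 1.42
= 910.65 kcal

910.65 kcal


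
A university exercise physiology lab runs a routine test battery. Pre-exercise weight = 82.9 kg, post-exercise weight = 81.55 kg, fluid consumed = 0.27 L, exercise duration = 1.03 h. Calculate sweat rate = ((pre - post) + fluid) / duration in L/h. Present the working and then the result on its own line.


Weight loss = 82.9 - 81.55 = 1.35 kg (approx L)
Total sweat = 1.35 + 0.27 = 1.62 L
Sweat rate = 1.62 / 1.03 = 1.573 L/h

1.573 L/h


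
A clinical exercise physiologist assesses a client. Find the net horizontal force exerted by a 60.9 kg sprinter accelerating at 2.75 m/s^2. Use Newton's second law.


Newton's second law: F = m * a
F = 60.9 * 2.75 = 167.48 N

167.48 N


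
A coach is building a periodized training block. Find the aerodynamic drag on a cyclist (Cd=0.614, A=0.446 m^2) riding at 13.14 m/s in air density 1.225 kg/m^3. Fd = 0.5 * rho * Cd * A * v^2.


Fd = 0.5 * 1.225 * 0.614 * 0.446 * 13.14^2
= 0.5 * 1.225 * 0.614 * 0.446 * 172.6596
= 28.96 N

28.96 N


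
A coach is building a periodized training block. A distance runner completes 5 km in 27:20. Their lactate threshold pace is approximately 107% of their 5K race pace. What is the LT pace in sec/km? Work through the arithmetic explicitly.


Convert to seconds: 27 min 20 s = 1640 s
Pace per km = 1640 / 5 = 328.0 s/km
LT pace = 328.0 * 1.07 = 350.96 s/km

350.96 s/km


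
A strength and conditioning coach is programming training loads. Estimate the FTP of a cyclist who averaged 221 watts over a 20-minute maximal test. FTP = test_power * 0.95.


FTP = 221 * 0.95 = 209.95 W

209.95 W


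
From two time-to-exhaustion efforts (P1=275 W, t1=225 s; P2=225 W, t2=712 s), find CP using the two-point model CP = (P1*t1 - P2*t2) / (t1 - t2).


Work in trial 1 = 61875 J
Work in trial 2 = 160200 J
Delta work = -98325 J
Delta time = -487 s
CP = -98325 / -487 = 201.9 W

201.9 W


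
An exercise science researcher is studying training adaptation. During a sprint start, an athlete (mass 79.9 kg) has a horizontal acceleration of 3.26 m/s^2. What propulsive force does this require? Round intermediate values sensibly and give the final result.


Propulsive force = mass * acceleration
= 79.9 kg * 3.26 m/s^2
= 260.47 N

260.47 N


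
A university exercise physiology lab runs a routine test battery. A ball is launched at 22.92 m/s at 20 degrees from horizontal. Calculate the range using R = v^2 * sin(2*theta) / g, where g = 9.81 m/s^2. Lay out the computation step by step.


sin(2 * 20) = sin(40) = 0.642788
v^2 = 22.92^2 = 525.3264
R = 525.3264 * 0.642788 / 9.81
= 34.421 m

34.421 m


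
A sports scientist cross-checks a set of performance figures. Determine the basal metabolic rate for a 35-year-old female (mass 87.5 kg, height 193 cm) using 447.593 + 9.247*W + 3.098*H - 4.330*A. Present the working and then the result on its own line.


BMR = 447.593 + 9.247*87.5 + 3.098*193 - 4.330*35
= 1703.07 kcal/day

1703.07 kcal/day


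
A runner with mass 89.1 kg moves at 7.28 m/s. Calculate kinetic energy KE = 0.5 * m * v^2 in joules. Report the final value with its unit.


v^2 = 7.28^2 = 52.9984
KE = 0.5 * 89.1 * 52.9984
= 2361.08 J

2361.08 J


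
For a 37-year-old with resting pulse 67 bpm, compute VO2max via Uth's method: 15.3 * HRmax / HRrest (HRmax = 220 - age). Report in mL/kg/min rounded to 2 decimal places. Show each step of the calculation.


Step 1: HRmax = 220 - 37 = 183 bpm
Step 2: Ratio = 183 / 67 = 2.7313
Step 3: VO2max = 15.3 * 2.7313 = 41.79 mL/kg/min

41.79 mL/kg/min


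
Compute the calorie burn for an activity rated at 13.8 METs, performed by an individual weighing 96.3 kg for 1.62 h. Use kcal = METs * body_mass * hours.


Product of METs and mass = 13.8 * 96.3 = 1328.94
Total kcal = 1328.94 * 1.62 = 2152.88 kcal

2152.88 kcal


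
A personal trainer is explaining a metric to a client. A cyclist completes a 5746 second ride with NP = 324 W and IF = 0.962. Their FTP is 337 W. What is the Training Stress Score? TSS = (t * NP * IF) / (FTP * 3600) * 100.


t * NP * IF = 5746 * 324 * 0.962 = 1790959.248
FTP * 3600 = 1213200
TSS = (1790959.248 / 1213200) * 100 = 147.62

147.62 TSS


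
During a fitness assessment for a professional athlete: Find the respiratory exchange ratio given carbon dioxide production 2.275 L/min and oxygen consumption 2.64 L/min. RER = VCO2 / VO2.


VCO2 = 2.275 L/min
VO2 = 2.64 L/min
RER = 2.275 / 2.64 = 0.8617

0.8617


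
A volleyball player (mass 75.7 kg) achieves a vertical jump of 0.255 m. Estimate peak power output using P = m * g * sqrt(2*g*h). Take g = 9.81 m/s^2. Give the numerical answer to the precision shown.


2 * g * h = 2 * 9.81 * 0.255 = 5.0031
sqrt(5.0031) = 2.236761 m/s
P = 75.7 * 9.81 * 2.236761 = 1661.06 W

1661.06 W


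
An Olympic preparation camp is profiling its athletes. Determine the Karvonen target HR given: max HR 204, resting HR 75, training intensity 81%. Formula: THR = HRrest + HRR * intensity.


HRR = HRmax - HRrest = 204 - 75 = 129
THR = 75 + 129 * 0.81
= 179.49 bpm

179.49 bpm


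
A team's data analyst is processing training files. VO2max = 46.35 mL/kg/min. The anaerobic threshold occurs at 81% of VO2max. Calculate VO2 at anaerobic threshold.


AT fraction = 81 / 100 = 0.81
AT VO2 = 46.35 * 0.81
= 37.54 mL/kg/min

37.54 mL/kg/min


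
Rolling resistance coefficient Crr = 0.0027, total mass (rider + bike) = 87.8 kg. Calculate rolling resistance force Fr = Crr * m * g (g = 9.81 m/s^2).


Fr = Crr * m * g
= 0.0027 * 87.8 * 9.81
= 2.326 N

2.326 N


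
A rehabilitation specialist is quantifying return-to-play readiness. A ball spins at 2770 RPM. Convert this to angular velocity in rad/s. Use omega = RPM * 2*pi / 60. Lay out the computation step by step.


omega = 2770 * 2 * pi / 60
= 2770 * 6.28318531 / 60
= 17404.423 / 60
= 290.074 rad/s

290.074 rad/s


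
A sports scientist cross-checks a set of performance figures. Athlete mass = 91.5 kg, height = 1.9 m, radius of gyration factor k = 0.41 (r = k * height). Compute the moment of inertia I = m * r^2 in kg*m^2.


r = k * height = 0.41 * 1.9 = 0.779 m
r^2 = 0.779^2 = 0.606841
I = 91.5 * 0.606841 = 55.526 kg*m^2

55.526 kg*m^2


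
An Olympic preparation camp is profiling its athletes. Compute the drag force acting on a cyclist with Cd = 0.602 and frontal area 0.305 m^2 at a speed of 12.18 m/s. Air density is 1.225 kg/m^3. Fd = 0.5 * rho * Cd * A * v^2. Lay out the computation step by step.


Step 1: v^2 = 148.3524
Step 2: Fd = 0.5 * 1.225 * 0.602 * 0.305 * 148.3524
= 16.684 N

16.684 N


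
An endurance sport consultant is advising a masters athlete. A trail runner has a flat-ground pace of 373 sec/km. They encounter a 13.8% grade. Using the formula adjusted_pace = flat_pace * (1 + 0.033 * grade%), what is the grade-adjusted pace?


Grade factor = 1 + 0.033 * 13.8 = 1.4554
Adjusted = 373 * 1.4554 = 542.86 sec/km

542.86 s/km


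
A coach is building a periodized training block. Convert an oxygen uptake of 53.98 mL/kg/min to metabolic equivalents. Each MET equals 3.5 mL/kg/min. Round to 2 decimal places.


One MET = 3.5 mL/kg/min
Number of METs = 53.98 / 3.5
= 15.42 METs

15.42 METs


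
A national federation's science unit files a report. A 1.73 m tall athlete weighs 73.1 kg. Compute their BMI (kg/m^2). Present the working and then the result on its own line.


height^2 = 2.9929 m^2
BMI = 73.1 / 2.9929 = 24.42 kg/m^2

24.42 kg/m^2


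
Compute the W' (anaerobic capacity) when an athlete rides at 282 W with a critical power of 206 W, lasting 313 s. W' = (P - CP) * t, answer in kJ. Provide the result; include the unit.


Above-CP power = 76 W
Duration = 313 s
W' = 76 * 313 = 23788 J
Convert: 23788 / 1000 = 23.788 kJ

23.788 kJ


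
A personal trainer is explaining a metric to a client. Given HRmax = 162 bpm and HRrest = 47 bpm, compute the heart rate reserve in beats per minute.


Heart rate reserve = maximum HR minus resting HR
HRR = 162 - 47 = 115 bpm

115 bpm


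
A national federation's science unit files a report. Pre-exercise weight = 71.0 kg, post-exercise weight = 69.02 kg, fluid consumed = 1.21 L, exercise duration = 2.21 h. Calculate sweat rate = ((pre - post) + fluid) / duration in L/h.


Weight loss = 71.0 - 69.02 = 1.98 kg (approx L)
Total sweat = 1.98 + 1.21 = 3.19 L
Sweat rate = 3.19 / 2.21 = 1.443 L/h

1.443 L/h


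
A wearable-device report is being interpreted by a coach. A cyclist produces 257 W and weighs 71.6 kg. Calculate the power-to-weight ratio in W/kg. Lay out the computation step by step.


P/W = power / mass
= 257 / 71.6
= 3.589 W/kg

3.589 W/kg


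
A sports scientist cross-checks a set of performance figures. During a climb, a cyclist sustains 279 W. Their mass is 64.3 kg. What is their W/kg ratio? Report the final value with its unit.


Power-to-weight = 279 W / 64.3 kg
= 4.339 W/kg

4.339 W/kg


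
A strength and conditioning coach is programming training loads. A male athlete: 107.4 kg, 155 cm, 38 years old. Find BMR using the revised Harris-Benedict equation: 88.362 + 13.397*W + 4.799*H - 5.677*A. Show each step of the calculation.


Intercept = 88.362
Weight contribution = 13.397 * 107.4 = 1438.8378
Height contribution = 4.799 * 155 = 743.845
Age contribution = 5.677 * 38 = 215.726
BMR = 88.362 + 1438.8378 + 743.845 - 215.726
= 2055.32 kcal/day

2055.32 kcal/day


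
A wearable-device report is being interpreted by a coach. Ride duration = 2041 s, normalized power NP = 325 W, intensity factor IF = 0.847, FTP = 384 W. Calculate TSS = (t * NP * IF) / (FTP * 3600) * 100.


Numerator = 2041 * 325 * 0.847 = 561836.275
Denominator = 384 * 3600 = 1382400
TSS = 561836.275 / 1382400 * 100
= 40.64

40.64 TSS


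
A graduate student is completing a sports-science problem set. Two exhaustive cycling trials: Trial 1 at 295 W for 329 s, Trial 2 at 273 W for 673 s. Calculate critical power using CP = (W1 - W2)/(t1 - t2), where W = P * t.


W1 = 295 * 329 = 97055 J
W2 = 273 * 673 = 183729 J
CP = (97055 - 183729) / (329 - 673)
= -86674 / -344
= 251.96 W

251.96 W


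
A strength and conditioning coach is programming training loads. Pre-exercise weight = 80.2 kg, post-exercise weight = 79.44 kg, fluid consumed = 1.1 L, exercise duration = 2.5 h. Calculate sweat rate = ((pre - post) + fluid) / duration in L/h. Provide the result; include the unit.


Weight loss = 80.2 - 79.44 = 0.76 kg (approx L)
Total sweat = 0.76 + 1.1 = 1.86 L
Sweat rate = 1.86 / 2.5 = 0.744 L/h

0.744 L/h


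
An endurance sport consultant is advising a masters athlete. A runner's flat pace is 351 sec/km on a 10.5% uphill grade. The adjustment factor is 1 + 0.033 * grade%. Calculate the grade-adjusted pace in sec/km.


Factor = 1 + 0.033 * 10.5 = 1.3465
Adjusted pace = 351 * 1.3465
= 472.62 sec/km

472.62 s/km


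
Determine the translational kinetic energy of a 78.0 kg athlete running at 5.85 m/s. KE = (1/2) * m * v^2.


KE = 0.5 * m * v^2
= 0.5 * 78.0 * 5.85^2
= 0.5 * 78.0 * 34.2225
= 1334.68 J

1334.68 J


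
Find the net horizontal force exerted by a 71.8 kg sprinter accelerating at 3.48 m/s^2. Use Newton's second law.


Newton's second law: F = m * a
F = 71.8 * 3.48 = 249.86 N

249.86 N


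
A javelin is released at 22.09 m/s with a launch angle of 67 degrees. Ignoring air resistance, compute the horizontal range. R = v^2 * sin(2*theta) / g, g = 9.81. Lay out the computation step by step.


Launch speed squared = 487.9681
sin(2 * 67 deg) = 0.71934
Range = 487.9681 * 0.71934 / 9.81
= 35.781 m

35.781 m


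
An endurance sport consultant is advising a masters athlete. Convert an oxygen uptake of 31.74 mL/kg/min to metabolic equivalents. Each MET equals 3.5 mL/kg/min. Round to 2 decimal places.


One MET = 3.5 mL/kg/min
Number of METs = 31.74 / 3.5
= 9.07 METs

9.07 METs


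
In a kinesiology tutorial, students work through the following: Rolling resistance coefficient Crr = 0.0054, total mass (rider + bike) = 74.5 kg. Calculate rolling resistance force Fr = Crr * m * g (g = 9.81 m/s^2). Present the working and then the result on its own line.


Fr = Crr * m * g
= 0.0054 * 74.5 * 9.81
= 3.947 N

3.947 N


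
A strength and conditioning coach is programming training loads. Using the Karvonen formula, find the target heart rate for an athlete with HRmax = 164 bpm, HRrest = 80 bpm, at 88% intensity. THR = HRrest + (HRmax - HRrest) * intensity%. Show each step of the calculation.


HRR = 164 - 80 = 84
THR = 80 + 84 * 0.88
= 80 + 73.92
= 153.92 bpm

153.92 bpm


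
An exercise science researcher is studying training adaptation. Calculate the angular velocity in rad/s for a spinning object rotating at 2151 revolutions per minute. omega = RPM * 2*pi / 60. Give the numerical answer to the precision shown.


omega = RPM * 2*pi / 60
= 2151 * 6.28318531 / 60
= 225.252 rad/s

225.252 rad/s


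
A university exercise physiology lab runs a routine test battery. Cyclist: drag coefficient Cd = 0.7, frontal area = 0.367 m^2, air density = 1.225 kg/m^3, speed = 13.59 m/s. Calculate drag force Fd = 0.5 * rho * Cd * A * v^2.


v^2 = 13.59^2 = 184.6881
Fd = 0.5 * 1.225 * 0.7 * 0.367 * 184.6881
= 29.061 N

29.061 N


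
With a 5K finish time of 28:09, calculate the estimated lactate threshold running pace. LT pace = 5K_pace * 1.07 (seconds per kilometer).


Race duration = 1689 s for 5 km
Average pace = 1689 / 5 = 337.8 s/km
LT pace = 337.8 * 1.07
= 361.45 s/km

361.45 s/km


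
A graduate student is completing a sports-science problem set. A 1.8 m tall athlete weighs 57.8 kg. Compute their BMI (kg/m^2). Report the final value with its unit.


height^2 = 3.24 m^2
BMI = 57.8 / 3.24 = 17.84 kg/m^2

17.84 kg/m^2


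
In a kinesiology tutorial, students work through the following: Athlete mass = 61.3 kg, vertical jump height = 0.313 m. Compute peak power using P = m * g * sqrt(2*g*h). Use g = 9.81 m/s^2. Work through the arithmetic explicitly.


sqrt(2 * 9.81 * 0.313) = sqrt(6.14106) = 2.478116 m/s
P = 61.3 * 9.81 * 2.478116
= 1490.22 W

1490.22 W


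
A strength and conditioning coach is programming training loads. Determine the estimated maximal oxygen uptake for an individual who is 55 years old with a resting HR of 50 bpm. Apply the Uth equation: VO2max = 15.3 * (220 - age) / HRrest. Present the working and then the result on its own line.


HRmax = 220 - 55 = 165
VO2max = 15.3 * (165 / 50)
= 15.3 * 3.3
= 50.49 mL/kg/min

50.49 mL/kg/min


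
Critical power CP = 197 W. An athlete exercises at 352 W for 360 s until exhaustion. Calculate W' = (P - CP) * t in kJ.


P - CP = 352 - 197 = 155 W
W' = 155 * 360 = 55800 J
= 55800 / 1000 = 55.8 kJ

55.8 kJ


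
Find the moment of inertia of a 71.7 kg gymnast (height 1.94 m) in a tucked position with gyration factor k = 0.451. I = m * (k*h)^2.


Radius of gyration = 0.451 * 1.94 = 0.87494 m
I = 71.7 * 0.87494^2
= 71.7 * 0.76552
= 54.888 kg*m^2

54.888 kg*m^2


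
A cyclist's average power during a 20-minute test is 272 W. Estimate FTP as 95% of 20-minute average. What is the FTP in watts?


FTP = 20-min power * 0.95
= 272 * 0.95
= 258.4 W

258.4 W


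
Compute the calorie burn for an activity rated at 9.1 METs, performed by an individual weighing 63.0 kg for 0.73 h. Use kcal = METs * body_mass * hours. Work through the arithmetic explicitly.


Product of METs and mass = 9.1 * 63.0 = 573.3
Total kcal = 573.3 * 0.73 = 418.51 kcal

418.51 kcal


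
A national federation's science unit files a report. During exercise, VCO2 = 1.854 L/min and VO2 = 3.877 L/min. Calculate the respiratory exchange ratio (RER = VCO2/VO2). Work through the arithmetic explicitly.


RER = VCO2 / VO2
= 1.854 / 3.877
= 0.4782

0.4782


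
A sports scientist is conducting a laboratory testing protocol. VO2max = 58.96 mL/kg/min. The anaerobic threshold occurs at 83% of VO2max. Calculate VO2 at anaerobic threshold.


AT fraction = 83 / 100 = 0.83
AT VO2 = 58.96 * 0.83
= 48.94 mL/kg/min

48.94 mL/kg/min


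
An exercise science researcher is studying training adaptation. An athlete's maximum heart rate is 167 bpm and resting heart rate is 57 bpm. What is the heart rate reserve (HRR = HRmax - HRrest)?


HRR = HRmax - HRrest
= 167 - 57
= 110 bpm

110 bpm


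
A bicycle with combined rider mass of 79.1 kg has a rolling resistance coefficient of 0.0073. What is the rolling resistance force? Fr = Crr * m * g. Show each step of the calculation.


Fr = 0.0073 * 79.1 * 9.81
= 0.57743 * 9.81
= 5.665 N

5.665 N


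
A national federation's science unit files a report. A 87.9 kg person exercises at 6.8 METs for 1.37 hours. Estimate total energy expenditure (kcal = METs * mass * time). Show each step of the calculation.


Energy = METs * mass(kg) * time(h)
= 6.8 * 87.9 * 1.37
= 818.88 kcal

818.88 kcal


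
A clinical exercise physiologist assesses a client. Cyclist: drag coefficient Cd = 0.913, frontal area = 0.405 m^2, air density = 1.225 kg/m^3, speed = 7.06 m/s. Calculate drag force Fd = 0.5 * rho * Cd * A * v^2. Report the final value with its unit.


v^2 = 7.06^2 = 49.8436
Fd = 0.5 * 1.225 * 0.913 * 0.405 * 49.8436
= 11.289 N

11.289 N


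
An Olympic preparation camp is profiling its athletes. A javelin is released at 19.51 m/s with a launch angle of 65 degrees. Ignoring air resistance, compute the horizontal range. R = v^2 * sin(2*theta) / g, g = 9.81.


Launch speed squared = 380.6401
sin(2 * 65 deg) = 0.766044
Range = 380.6401 * 0.766044 / 9.81
= 29.723 m

29.723 m


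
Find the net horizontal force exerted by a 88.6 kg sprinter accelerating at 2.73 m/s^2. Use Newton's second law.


Newton's second law: F = m * a
F = 88.6 * 2.73 = 241.88 N

241.88 N


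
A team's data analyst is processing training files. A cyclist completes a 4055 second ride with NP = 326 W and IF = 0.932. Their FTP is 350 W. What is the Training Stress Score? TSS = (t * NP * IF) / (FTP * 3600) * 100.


t * NP * IF = 4055 * 326 * 0.932 = 1232038.76
FTP * 3600 = 1260000
TSS = (1232038.76 / 1260000) * 100 = 97.78

97.78 TSS


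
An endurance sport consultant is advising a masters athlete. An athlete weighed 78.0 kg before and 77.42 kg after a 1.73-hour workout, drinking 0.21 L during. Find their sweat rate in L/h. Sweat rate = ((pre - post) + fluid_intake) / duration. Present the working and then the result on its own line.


Body mass change = 0.58 kg
Total sweat loss = 0.58 + 0.21 = 0.79 L
Rate = 0.79 / 1.73 = 0.457 L/h

0.457 L/h


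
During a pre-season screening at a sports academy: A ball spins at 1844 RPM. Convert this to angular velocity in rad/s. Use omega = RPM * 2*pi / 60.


omega = 1844 * 2 * pi / 60
= 1844 * 6.28318531 / 60
= 11586.194 / 60
= 193.103 rad/s

193.103 rad/s


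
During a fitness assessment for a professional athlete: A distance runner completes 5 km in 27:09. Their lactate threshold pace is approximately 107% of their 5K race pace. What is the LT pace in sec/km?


Convert to seconds: 27 min 9 s = 1629 s
Pace per km = 1629 / 5 = 325.8 s/km
LT pace = 325.8 * 1.07 = 348.61 s/km

348.61 s/km


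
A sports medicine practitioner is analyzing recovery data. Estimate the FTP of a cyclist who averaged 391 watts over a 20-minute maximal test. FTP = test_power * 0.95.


FTP = 391 * 0.95 = 371.45 W

371.45 W


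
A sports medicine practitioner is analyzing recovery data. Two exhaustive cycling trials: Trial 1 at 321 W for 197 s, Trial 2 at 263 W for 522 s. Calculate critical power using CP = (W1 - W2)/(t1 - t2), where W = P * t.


W1 = 321 * 197 = 63237 J
W2 = 263 * 522 = 137286 J
CP = (63237 - 137286) / (197 - 522)
= -74049 / -325
= 227.84 W

227.84 W


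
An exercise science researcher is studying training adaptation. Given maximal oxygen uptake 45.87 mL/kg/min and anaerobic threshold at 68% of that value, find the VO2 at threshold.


Percentage as decimal = 0.68
VO2 at AT = 45.87 * 0.68 = 31.19 mL/kg/min

31.19 mL/kg/min


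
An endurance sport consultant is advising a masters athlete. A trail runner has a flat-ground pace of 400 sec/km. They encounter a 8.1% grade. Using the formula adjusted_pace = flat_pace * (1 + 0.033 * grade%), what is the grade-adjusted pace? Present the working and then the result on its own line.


Grade factor = 1 + 0.033 * 8.1 = 1.2673
Adjusted = 400 * 1.2673 = 506.92 sec/km

506.92 s/km


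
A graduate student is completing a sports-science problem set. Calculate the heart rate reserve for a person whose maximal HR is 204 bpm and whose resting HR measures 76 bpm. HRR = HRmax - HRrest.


HRmax = 204 bpm
HRrest = 76 bpm
HRR = 204 - 76 = 128 bpm

128 bpm


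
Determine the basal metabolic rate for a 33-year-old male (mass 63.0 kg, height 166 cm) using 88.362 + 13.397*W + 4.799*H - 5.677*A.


BMR = 88.362 + 13.397*63.0 + 4.799*166 - 5.677*33
= 1541.67 kcal/day

1541.67 kcal/day


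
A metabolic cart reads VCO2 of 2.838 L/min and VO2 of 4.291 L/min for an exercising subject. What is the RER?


RER = VCO2 / VO2 = 2.838 / 4.291 = 0.6614

0.6614


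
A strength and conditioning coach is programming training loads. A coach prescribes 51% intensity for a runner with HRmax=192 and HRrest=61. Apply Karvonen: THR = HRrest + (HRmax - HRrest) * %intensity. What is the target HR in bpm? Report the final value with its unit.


Heart rate reserve = 192 - 61 = 131
Intensity fraction = 51 / 100 = 0.51
THR = 61 + 131 * 0.51 = 127.81 bpm

127.81 bpm


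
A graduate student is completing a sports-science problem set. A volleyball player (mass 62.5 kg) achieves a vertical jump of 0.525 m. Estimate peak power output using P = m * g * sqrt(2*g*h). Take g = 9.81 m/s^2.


2 * g * h = 2 * 9.81 * 0.525 = 10.3005
sqrt(10.3005) = 3.209439 m/s
P = 62.5 * 9.81 * 3.209439 = 1967.79 W

1967.79 W


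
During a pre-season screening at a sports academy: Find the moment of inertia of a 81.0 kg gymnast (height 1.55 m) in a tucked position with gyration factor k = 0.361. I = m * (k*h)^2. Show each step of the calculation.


Radius of gyration = 0.361 * 1.55 = 0.55955 m
I = 81.0 * 0.55955^2
= 81.0 * 0.313096
= 25.361 kg*m^2

25.361 kg*m^2


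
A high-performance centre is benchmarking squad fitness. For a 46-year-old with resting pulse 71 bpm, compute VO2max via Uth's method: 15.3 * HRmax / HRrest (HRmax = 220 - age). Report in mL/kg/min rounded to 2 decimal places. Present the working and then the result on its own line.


Step 1: HRmax = 220 - 46 = 174 bpm
Step 2: Ratio = 174 / 71 = 2.4507
Step 3: VO2max = 15.3 * 2.4507 = 37.5 mL/kg/min

37.5 mL/kg/min


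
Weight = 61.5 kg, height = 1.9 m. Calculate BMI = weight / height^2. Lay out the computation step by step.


height^2 = 1.9^2 = 3.61
BMI = 61.5 / 3.61 = 17.04 kg/m^2

17.04 kg/m^2


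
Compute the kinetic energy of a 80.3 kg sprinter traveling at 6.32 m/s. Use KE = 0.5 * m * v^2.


Velocity squared = 39.9424
KE = 0.5 * 80.3 * 39.9424 = 1603.69 J

1603.69 J


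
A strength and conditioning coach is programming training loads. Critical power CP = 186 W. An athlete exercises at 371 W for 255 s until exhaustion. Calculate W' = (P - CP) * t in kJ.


P - CP = 371 - 186 = 185 W
W' = 185 * 255 = 47175 J
= 47175 / 1000 = 47.175 kJ

47.175 kJ


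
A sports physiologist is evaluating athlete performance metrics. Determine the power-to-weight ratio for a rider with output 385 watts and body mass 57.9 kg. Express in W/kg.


P/W = 385 / 57.9 = 6.649 W/kg

6.649 W/kg


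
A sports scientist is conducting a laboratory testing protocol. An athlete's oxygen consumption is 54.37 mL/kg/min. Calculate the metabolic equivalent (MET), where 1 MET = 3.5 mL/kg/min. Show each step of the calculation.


MET = VO2 / 3.5
= 54.37 / 3.5
= 15.53 METs

15.53 METs


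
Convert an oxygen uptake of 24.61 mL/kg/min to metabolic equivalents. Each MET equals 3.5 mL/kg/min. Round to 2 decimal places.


One MET = 3.5 mL/kg/min
Number of METs = 24.61 / 3.5
= 7.03 METs

7.03 METs


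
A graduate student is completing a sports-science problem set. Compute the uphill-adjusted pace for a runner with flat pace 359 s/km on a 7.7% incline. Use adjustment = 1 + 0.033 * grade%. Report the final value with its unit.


Adjustment factor = 1 + 0.033 * 7.7 = 1.2541
Grade-adjusted pace = 359 * 1.2541 = 450.22 s/km

450.22 s/km


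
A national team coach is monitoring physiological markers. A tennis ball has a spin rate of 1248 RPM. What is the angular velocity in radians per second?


Convert RPM to rad/s: multiply by 2*pi and divide by 60
omega = 1248 * 2 * pi / 60
= 130.69 rad/s

130.69 rad/s


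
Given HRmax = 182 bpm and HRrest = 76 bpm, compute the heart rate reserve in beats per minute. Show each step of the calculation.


Heart rate reserve = maximum HR minus resting HR
HRR = 182 - 76 = 106 bpm

106 bpm


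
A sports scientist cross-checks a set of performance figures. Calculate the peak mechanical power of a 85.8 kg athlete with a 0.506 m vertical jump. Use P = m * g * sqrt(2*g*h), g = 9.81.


First, sqrt(2gh) = sqrt(2 * 9.81 * 0.506)
= sqrt(9.92772) = 3.150828 m/s
Power = 85.8 * 9.81 * 3.150828 = 2652.05 W

2652.05 W


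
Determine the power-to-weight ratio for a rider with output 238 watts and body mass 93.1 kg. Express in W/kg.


P/W = 238 / 93.1 = 2.556 W/kg

2.556 W/kg


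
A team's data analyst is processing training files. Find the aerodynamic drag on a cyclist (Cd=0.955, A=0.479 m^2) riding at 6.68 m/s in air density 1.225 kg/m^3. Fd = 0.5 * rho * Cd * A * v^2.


Fd = 0.5 * 1.225 * 0.955 * 0.479 * 6.68^2
= 0.5 * 1.225 * 0.955 * 0.479 * 44.6224
= 12.503 N

12.503 N


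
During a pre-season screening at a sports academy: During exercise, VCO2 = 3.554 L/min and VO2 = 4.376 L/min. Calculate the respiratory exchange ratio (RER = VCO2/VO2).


RER = VCO2 / VO2
= 3.554 / 4.376
= 0.8122

0.8122


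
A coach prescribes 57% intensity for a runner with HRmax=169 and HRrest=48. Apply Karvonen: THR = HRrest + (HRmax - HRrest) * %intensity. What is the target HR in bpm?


Heart rate reserve = 169 - 48 = 121
Intensity fraction = 57 / 100 = 0.57
THR = 48 + 121 * 0.57 = 116.97 bpm

116.97 bpm


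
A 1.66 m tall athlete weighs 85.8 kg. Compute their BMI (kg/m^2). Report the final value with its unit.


height^2 = 2.7556 m^2
BMI = 85.8 / 2.7556 = 31.14 kg/m^2

31.14 kg/m^2


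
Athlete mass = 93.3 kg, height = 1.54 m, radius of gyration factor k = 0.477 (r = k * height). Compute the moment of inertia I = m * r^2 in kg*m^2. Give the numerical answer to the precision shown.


r = k * height = 0.477 * 1.54 = 0.73458 m
r^2 = 0.73458^2 = 0.539608
I = 93.3 * 0.539608 = 50.345 kg*m^2

50.345 kg*m^2


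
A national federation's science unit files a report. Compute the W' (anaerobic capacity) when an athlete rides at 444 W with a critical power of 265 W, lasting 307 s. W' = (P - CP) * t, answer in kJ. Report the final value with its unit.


Above-CP power = 179 W
Duration = 307 s
W' = 179 * 307 = 54953 J
Convert: 54953 / 1000 = 54.953 kJ

54.953 kJ


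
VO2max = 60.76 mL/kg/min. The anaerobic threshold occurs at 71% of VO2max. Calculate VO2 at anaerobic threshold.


AT fraction = 71 / 100 = 0.71
AT VO2 = 60.76 * 0.71
= 43.14 mL/kg/min

43.14 mL/kg/min


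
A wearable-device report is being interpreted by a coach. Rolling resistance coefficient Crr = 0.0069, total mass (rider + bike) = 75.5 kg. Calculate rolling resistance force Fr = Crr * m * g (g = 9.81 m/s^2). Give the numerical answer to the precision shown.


Fr = Crr * m * g
= 0.0069 * 75.5 * 9.81
= 5.111 N

5.111 N


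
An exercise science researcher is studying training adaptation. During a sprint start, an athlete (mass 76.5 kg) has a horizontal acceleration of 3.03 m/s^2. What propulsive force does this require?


Propulsive force = mass * acceleration
= 76.5 kg * 3.03 m/s^2
= 231.8 N

231.8 N


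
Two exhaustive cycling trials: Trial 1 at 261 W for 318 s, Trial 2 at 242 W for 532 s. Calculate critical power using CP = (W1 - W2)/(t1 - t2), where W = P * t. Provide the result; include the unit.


W1 = 261 * 318 = 82998 J
W2 = 242 * 532 = 128744 J
CP = (82998 - 128744) / (318 - 532)
= -45746 / -214
= 213.77 W

213.77 W


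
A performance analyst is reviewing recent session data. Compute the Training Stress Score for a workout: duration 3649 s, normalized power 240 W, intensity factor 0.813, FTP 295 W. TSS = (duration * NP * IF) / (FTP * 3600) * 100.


Product = 3649 * 240 * 0.813 = 711992.88
Base = 295 * 3600 = 1062000
TSS = 711992.88 / 1062000 * 100 = 67.04

67.04 TSS


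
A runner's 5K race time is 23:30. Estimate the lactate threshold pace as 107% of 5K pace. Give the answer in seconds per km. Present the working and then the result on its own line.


Total race time = 23*60 + 30 = 1410 seconds
5K pace = 1410 / 5 = 282.0 sec/km
LT pace = 282.0 * 1.07 = 301.74 sec/km

301.74 s/km


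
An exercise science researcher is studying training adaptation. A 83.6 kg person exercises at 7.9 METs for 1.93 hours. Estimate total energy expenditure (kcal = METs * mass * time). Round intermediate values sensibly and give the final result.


Energy = METs * mass(kg) * time(h)
= 7.9 * 83.6 * 1.93
= 1274.65 kcal

1274.65 kcal


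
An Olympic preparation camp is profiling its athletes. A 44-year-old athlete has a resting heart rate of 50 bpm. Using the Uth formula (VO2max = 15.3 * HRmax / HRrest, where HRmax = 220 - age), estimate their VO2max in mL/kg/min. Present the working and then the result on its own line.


HRmax = 220 - 44 = 176 bpm
Ratio = HRmax / HRrest = 176 / 50 = 3.52
VO2max = 15.3 * 3.52 = 53.86 mL/kg/min

53.86 mL/kg/min
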